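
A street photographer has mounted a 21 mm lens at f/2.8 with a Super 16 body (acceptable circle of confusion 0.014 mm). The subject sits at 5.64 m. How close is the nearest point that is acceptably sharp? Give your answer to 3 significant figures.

Hyperfocal distance H = f²/(N·c) + f = 21²/(2.8 × 0.014) + 21 = 441/0.0392 + 21 ≈ 11271.0 mm ≈ 11.27 m.
Near limit Dn = s·(H − f)/(H + s − 2f) = 5640 × (11271.0 − 21) / (11271.0 + 5640 − 2 × 21) = 5640 × 11250.0 / 16869.0 ≈ 3761.3 mm ≈ 3.76 m.

3.76 m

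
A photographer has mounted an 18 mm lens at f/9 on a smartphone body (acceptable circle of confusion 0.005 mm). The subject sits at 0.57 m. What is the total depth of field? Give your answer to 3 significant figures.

Hyperfocal distance H = f²/(N·c) + f = 18²/(9 × 0.005) + 18 = 324/0.045 + 18 ≈ 7218.0 mm ≈ 7.218 m.
Near limit Dn = s·(H − f)/(H + s − 2f) = 570 × (7218.0 − 18) / (7218.0 + 570 − 2 × 18) = 570 × 7200.0 / 7752.0 ≈ 529.412 mm.
Far limit Df = s·(H − f)/(H − s) = 570 × (7218.0 − 18) / (7218.0 − 570) = 570 × 7200.0 / 6648.0 ≈ 617.329 mm.
Depth of field = Df − Dn = 617.329 − 529.412 ≈ 87.917 mm.

87.9 mm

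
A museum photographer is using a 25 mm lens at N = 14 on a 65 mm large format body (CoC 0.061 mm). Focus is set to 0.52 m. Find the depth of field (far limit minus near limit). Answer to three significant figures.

Hyperfocal distance H = f²/(N·c) + f = 25²/(14 × 0.061) + 25 = 625/0.854 + 25 ≈ 756.9 mm ≈ 0.757 m.
Near limit Dn = s·(H − f)/(H + s − 2f) = 520 × (756.9 − 25) / (756.9 + 520 − 2 × 25) = 520 × 731.9 / 1226.9 ≈ 310.2 mm.
Far limit Df = s·(H − f)/(H − s) = 520 × (756.9 − 25) / (756.9 − 520) = 520 × 731.9 / 236.9 ≈ 1606.8 mm.
Depth of field = Df − Dn = 1606.8 − 310.2 ≈ 1296.6 mm ≈ 1.30 m.

1.30 m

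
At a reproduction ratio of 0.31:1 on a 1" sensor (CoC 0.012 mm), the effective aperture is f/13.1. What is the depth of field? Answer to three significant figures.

3.27 mm

At magnification m, DoF ≈ 2·N_eff·c/m² = 2 × 13.1 × 0.012 / 0.31² = 0.3144 / 0.0961 ≈ 3.27 mm.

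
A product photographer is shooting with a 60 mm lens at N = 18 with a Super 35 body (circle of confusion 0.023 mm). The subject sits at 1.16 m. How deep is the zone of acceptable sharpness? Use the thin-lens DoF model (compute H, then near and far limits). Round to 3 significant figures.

298 mm

Hyperfocal distance H = f²/(N·c) + f = 60²/(18 × 0.023) + 60 = 3600/0.414 + 60 ≈ 8755.7 mm ≈ 8.756 m.
Near limit Dn = s·(H − f)/(H + s − 2f) = 1160 × (8755.7 − 60) / (8755.7 + 1160 − 2 × 60) = 1160 × 8695.7 / 9795.7 ≈ 1029.74 mm.
Far limit Df = s·(H − f)/(H − s) = 1160 × (8755.7 − 60) / (8755.7 − 1160) = 1160 × 8695.7 / 7595.7 ≈ 1327.99 mm.
Depth of field = Df − Dn = 1327.99 − 1029.74 ≈ 298.25 mm.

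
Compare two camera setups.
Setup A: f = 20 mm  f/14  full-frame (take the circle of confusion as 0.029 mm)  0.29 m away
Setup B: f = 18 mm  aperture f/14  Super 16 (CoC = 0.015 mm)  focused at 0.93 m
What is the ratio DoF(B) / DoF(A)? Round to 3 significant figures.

Setup A: H = 20²/(14×0.029) + 20 ≈ 1005.2 mm; DoF = Df − Dn = 399.48 − 227.62 ≈ 171.86 mm.
Setup B: H = 18²/(14×0.015) + 18 ≈ 1560.9 mm; DoF = Df − Dn = 2274.5 − 584.5 ≈ 1690.0 mm.
Ratio = 1690.0 / 171.86 ≈ 9.83.

9.83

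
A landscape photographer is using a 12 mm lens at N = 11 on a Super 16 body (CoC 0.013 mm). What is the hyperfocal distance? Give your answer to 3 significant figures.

1.02 m

Hyperfocal distance H = f²/(N·c) + f = 12²/(11 × 0.013) + 12 = 144/0.143 + 12 ≈ 1019.0 mm ≈ 1.02 m.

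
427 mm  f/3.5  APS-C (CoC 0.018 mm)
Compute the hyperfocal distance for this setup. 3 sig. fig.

2890 m

Hyperfocal distance H = f²/(N·c) + f = 427²/(3.5 × 0.018) + 427 = 182329/0.063 + 427 ≈ 2894538.1 mm ≈ 2890 m.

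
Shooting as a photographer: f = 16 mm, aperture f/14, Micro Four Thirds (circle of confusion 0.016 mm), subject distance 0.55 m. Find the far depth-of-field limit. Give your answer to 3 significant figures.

Hyperfocal distance H = f²/(N·c) + f = 16²/(14 × 0.016) + 16 = 256/0.224 + 16 ≈ 1158.9 mm ≈ 1.159 m.
Far limit Df = s·(H − f)/(H − s) = 550 × (1158.9 − 16) / (1158.9 − 550) = 550 × 1142.9 / 608.9 ≈ 1032.4 mm ≈ 1.03 m.

1.03 m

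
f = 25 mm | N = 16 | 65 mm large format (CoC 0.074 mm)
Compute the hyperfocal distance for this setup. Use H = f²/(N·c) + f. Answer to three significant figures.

Hyperfocal distance H = f²/(N·c) + f = 25²/(16 × 0.074) + 25 = 625/1.184 + 25 ≈ 552.9 mm ≈ 0.553 m.

0.553 m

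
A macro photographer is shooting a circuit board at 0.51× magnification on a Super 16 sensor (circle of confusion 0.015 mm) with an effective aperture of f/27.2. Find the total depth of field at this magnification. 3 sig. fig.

At magnification m, DoF ≈ 2·N_eff·c/m² = 2 × 27.2 × 0.015 / 0.51² = 0.816 / 0.2601 ≈ 3.14 mm.

3.14 mm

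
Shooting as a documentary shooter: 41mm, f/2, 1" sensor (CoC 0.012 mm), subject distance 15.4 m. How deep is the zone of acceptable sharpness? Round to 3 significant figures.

Hyperfocal distance H = f²/(N·c) + f = 41²/(2 × 0.012) + 41 = 1681/0.024 + 41 ≈ 70082.7 mm ≈ 70.08 m.
Near limit Dn = s·(H − f)/(H + s − 2f) = 15400 × (70082.7 − 41) / (70082.7 + 15400 − 2 × 41) = 15400 × 70041.7 / 85400.7 ≈ 12630.4 mm.
Far limit Df = s·(H − f)/(H − s) = 15400 × (70082.7 − 41) / (70082.7 − 15400) = 15400 × 70041.7 / 54682.7 ≈ 19725.5 mm.
Depth of field = Df − Dn = 19725.5 − 12630.4 ≈ 7095.1 mm ≈ 7.10 m.

7.10 m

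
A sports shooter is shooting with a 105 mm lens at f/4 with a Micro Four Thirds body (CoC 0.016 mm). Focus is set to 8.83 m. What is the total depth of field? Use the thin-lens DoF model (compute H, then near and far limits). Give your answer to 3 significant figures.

0.897 m

Hyperfocal distance H = f²/(N·c) + f = 105²/(4 × 0.016) + 105 = 11025/0.064 + 105 ≈ 172370.6 mm ≈ 172.4 m.
Near limit Dn = s·(H − f)/(H + s − 2f) = 8830 × (172370.6 − 105) / (172370.6 + 8830 − 2 × 105) = 8830 × 172265.6 / 180990.6 ≈ 8404.33 mm.
Far limit Df = s·(H − f)/(H − s) = 8830 × (172370.6 − 105) / (172370.6 − 8830) = 8830 × 172265.6 / 163540.6 ≈ 9301.09 mm.
Depth of field = Df − Dn = 9301.09 − 8404.33 ≈ 896.76 mm ≈ 0.897 m.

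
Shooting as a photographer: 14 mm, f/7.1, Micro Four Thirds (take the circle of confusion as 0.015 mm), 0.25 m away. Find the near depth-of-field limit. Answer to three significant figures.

Hyperfocal distance H = f²/(N·c) + f = 14²/(7.1 × 0.015) + 14 = 196/0.1065 + 14 ≈ 1854.4 mm ≈ 1.854 m.
Near limit Dn = s·(H − f)/(H + s − 2f) = 250 × (1854.4 − 14) / (1854.4 + 250 − 2 × 14) = 250 × 1840.4 / 2076.4 ≈ 221.59 mm.

222 mm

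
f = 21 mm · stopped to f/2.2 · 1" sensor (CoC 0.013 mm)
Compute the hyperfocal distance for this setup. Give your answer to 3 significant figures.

Hyperfocal distance H = f²/(N·c) + f = 21²/(2.2 × 0.013) + 21 = 441/0.0286 + 21 ≈ 15440.6 mm ≈ 15.4 m.

15.4 m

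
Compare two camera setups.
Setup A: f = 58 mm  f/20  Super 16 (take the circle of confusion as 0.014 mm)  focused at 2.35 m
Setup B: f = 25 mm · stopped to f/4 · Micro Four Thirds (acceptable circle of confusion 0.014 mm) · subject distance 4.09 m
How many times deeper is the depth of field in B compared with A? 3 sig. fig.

Setup A: H = 58²/(20×0.014) + 58 ≈ 12072.3 mm; DoF = Df − Dn = 2904.01 − 1973.51 ≈ 930.50 mm.
Setup B: H = 25²/(4×0.014) + 25 ≈ 11185.7 mm; DoF = Df − Dn = 6433.1 − 2998.0 ≈ 3435.1 mm.
Ratio = 3435.1 / 930.50 ≈ 3.69.

3.69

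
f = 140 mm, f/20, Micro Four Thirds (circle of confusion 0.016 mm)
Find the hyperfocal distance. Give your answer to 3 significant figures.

61.4 m

Hyperfocal distance H = f²/(N·c) + f = 140²/(20 × 0.016) + 140 = 19600/0.32 + 140 ≈ 61390.0 mm ≈ 61.4 m.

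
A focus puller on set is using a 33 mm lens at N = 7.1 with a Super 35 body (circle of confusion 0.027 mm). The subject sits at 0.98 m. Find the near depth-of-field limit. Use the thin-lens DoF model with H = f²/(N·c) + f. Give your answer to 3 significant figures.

Hyperfocal distance H = f²/(N·c) + f = 33²/(7.1 × 0.027) + 33 = 1089/0.1917 + 33 ≈ 5713.8 mm ≈ 5.714 m.
Near limit Dn = s·(H − f)/(H + s − 2f) = 980 × (5713.8 − 33) / (5713.8 + 980 − 2 × 33) = 980 × 5680.8 / 6627.8 ≈ 839.97 mm ≈ 0.840 m.

0.840 m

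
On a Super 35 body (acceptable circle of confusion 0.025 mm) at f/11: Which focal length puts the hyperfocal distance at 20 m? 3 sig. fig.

From H = f²/(N·c) + f, with f ≪ H: f ≈ √(H·N·c) = √(20000 × 11 × 0.025) = √5500.0 ≈ 74.16 mm.
Exact: f² + N·c·f − N·c·H = 0 ⇒ f = (−N·c + √((N·c)² + 4·N·c·H))/2 = (−0.275 + √22000)/2 ≈ 74.025 mm ≈ 74.0 mm.

74.0 mm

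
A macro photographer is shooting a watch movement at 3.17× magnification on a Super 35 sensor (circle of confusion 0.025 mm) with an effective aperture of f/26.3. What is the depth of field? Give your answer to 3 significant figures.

At magnification m, DoF ≈ 2·N_eff·c/m² = 2 × 26.3 × 0.025 / 3.17² = 1.315 / 10.05 ≈ 0.131 mm.

0.131 mm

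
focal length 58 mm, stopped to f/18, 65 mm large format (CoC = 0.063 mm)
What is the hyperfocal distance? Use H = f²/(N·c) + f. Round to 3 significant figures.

3.02 m

Hyperfocal distance H = f²/(N·c) + f = 58²/(18 × 0.063) + 58 = 3364/1.134 + 58 ≈ 3024.5 mm ≈ 3.02 m.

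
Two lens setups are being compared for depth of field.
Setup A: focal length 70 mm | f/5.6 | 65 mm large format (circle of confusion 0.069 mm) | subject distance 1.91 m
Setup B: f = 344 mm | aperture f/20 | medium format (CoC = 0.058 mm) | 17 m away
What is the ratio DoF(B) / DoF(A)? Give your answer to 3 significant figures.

10.1

Setup A: H = 70²/(5.6×0.069) + 70 ≈ 12751.2 mm; DoF = Df − Dn = 2234.17 − 1667.98 ≈ 566.19 mm.
Setup B: H = 344²/(20×0.058) + 344 ≈ 102357.8 mm; DoF = Df − Dn = 20317.2 − 14614.0 ≈ 5703.2 mm.
Ratio = 5703.2 / 566.19 ≈ 10.1.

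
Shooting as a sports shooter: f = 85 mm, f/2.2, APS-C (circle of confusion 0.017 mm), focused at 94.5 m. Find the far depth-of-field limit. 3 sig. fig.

Hyperfocal distance H = f²/(N·c) + f = 85²/(2.2 × 0.017) + 85 = 7225/0.0374 + 85 ≈ 193266.8 mm ≈ 193.3 m.
Far limit Df = s·(H − f)/(H − s) = 94500 × (193266.8 − 85) / (193266.8 − 94500) = 94500 × 193181.8 / 98766.8 ≈ 184836 mm ≈ 185 m.

185 m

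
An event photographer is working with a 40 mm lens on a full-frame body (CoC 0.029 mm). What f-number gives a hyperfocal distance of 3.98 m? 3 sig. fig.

f/14

Rearrange H = f²/(N·c) + f for N: N = f² / ((H − f)·c).
N = 40² / ((3980 − 40) × 0.029) = 1600 / 114.3 ≈ 14.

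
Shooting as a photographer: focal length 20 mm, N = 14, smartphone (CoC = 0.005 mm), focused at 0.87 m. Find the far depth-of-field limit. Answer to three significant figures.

Hyperfocal distance H = f²/(N·c) + f = 20²/(14 × 0.005) + 20 = 400/0.07 + 20 ≈ 5734.3 mm ≈ 5.734 m.
Far limit Df = s·(H − f)/(H − s) = 870 × (5734.3 − 20) / (5734.3 − 870) = 870 × 5714.3 / 4864.3 ≈ 1022.0 mm ≈ 1.02 m.

1.02 m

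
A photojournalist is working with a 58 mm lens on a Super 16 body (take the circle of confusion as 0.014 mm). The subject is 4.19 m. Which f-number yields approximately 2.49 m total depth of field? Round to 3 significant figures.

f/16

Write h = H − f = f²/(N·c). The thin-lens limits are Dn = s·h/(h + (s−f)) and Df = s·h/(h − (s−f)), so DoF = Df − Dn = 2·s·(s−f)·h / (h² − (s−f)²).
That is a quadratic in h: DoF·h² − 2·s·(s−f)·h − DoF·(s−f)² = 0 ⇒ h = (s−f)·(s + √(s² + DoF²)) / DoF = 4132 × (4190 + √(4190² + 2490²)) / 2490 = 4132 × (4190 + 4874.03) / 2490 ≈ 15041 mm.
Then N = f²/(c·h) = 58² / (0.014 × 15041) = 3364 / 210.58 ≈ 16.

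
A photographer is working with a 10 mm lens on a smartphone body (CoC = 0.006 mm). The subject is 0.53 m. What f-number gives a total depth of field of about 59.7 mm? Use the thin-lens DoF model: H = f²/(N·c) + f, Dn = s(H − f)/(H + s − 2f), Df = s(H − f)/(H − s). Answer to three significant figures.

Write h = H − f = f²/(N·c). The thin-lens limits are Dn = s·h/(h + (s−f)) and Df = s·h/(h − (s−f)), so DoF = Df − Dn = 2·s·(s−f)·h / (h² − (s−f)²).
That is a quadratic in h: DoF·h² − 2·s·(s−f)·h − DoF·(s−f)² = 0 ⇒ h = (s−f)·(s + √(s² + DoF²)) / DoF = 520 × (530 + √(530² + 59.7²)) / 59.7 = 520 × (530 + 533.352) / 59.7 ≈ 9262.0 mm.
Then N = f²/(c·h) = 10² / (0.006 × 9262.0) = 100 / 55.572 ≈ 1.80.

f/1.80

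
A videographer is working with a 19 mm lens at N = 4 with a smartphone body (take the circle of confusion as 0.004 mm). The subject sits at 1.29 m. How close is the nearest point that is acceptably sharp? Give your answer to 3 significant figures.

Hyperfocal distance H = f²/(N·c) + f = 19²/(4 × 0.004) + 19 = 361/0.016 + 19 ≈ 22581.5 mm ≈ 22.58 m.
Near limit Dn = s·(H − f)/(H + s − 2f) = 1290 × (22581.5 − 19) / (22581.5 + 1290 − 2 × 19) = 1290 × 22562.5 / 23833.5 ≈ 1221.2 mm ≈ 1.22 m.

1.22 m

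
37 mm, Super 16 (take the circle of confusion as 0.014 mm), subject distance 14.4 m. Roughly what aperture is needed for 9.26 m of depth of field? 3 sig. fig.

Write h = H − f = f²/(N·c). The thin-lens limits are Dn = s·h/(h + (s−f)) and Df = s·h/(h − (s−f)), so DoF = Df − Dn = 2·s·(s−f)·h / (h² − (s−f)²).
That is a quadratic in h: DoF·h² − 2·s·(s−f)·h − DoF·(s−f)² = 0 ⇒ h = (s−f)·(s + √(s² + DoF²)) / DoF = 14363 × (14400 + √(14400² + 9260²)) / 9260 = 14363 × (14400 + 17120.4) / 9260 ≈ 48891 mm.
Then N = f²/(c·h) = 37² / (0.014 × 48891) = 1369 / 684.47 ≈ 2.00.

f/2.00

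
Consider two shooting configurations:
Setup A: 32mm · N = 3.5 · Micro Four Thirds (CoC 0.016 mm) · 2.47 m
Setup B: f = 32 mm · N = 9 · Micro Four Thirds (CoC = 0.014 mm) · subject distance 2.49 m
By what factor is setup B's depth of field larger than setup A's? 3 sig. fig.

2.47

Setup A: H = 32²/(3.5×0.016) + 32 ≈ 18317.7 mm; DoF = Df − Dn = 2849.98 − 2179.42 ≈ 670.56 mm.
Setup B: H = 32²/(9×0.014) + 32 ≈ 8159.0 mm; DoF = Df − Dn = 3569.6 − 1911.8 ≈ 1657.8 mm.
Ratio = 1657.8 / 670.56 ≈ 2.47.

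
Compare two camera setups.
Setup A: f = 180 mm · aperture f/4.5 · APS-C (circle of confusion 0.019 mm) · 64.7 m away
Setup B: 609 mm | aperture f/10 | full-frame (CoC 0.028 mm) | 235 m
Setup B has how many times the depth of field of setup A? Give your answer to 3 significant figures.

Setup A: H = 180²/(4.5×0.019) + 180 ≈ 379127.4 mm; DoF = Df − Dn = 77976 − 55287 ≈ 22689 mm.
Setup B: H = 609²/(10×0.028) + 609 ≈ 1325184.0 mm; DoF = Df − Dn = 285525 − 199668 ≈ 85857 mm.
Ratio = 85857 / 22689 ≈ 3.78.

3.78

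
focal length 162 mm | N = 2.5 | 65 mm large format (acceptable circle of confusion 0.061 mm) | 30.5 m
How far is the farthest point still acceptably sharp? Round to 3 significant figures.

37.0 m

Hyperfocal distance H = f²/(N·c) + f = 162²/(2.5 × 0.061) + 162 = 26244/0.1525 + 162 ≈ 172253.8 mm ≈ 172.3 m.
Far limit Df = s·(H − f)/(H − s) = 30500 × (172253.8 − 162) / (172253.8 − 30500) = 30500 × 172091.8 / 141753.8 ≈ 37028 mm ≈ 37.0 m.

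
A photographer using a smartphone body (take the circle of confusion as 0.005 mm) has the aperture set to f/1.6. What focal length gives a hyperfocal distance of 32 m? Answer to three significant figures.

From H = f²/(N·c) + f, with f ≪ H: f ≈ √(H·N·c) = √(32000 × 1.6 × 0.005) = √256.00 ≈ 16.00 mm.
The +f correction barely moves this — solving exactly, f² + N·c·f − N·c·H = 0 ⇒ f = (−N·c + √((N·c)² + 4·N·c·H))/2 = (−0.008 + √1024.0)/2 ≈ 15.996 mm, so f ≈ 16.0 mm.

16.0 mm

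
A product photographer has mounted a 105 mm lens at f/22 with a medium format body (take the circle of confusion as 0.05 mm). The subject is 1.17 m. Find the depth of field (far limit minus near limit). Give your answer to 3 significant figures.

251 mm

Hyperfocal distance H = f²/(N·c) + f = 105²/(22 × 0.05) + 105 = 11025/1.1 + 105 ≈ 10127.7 mm ≈ 10.13 m.
Near limit Dn = s·(H − f)/(H + s − 2f) = 1170 × (10127.7 − 105) / (10127.7 + 1170 − 2 × 105) = 1170 × 10022.7 / 11087.7 ≈ 1057.62 mm.
Far limit Df = s·(H − f)/(H − s) = 1170 × (10127.7 − 105) / (10127.7 − 1170) = 1170 × 10022.7 / 8957.7 ≈ 1309.10 mm.
Depth of field = Df − Dn = 1309.10 − 1057.62 ≈ 251.48 mm.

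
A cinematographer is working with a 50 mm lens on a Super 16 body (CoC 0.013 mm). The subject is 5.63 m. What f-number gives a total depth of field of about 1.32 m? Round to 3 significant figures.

f/3.99

Write h = H − f = f²/(N·c). The thin-lens limits are Dn = s·h/(h + (s−f)) and Df = s·h/(h − (s−f)), so DoF = Df − Dn = 2·s·(s−f)·h / (h² − (s−f)²).
That is a quadratic in h: DoF·h² − 2·s·(s−f)·h − DoF·(s−f)² = 0 ⇒ h = (s−f)·(s + √(s² + DoF²)) / DoF = 5580 × (5630 + √(5630² + 1320²)) / 1320 = 5580 × (5630 + 5782.67) / 1320 ≈ 48244 mm.
Then N = f²/(c·h) = 50² / (0.013 × 48244) = 2500 / 627.18 ≈ 3.99.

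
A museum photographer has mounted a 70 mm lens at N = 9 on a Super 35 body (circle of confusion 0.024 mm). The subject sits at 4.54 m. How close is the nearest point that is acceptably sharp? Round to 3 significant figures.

Hyperfocal distance H = f²/(N·c) + f = 70²/(9 × 0.024) + 70 = 4900/0.216 + 70 ≈ 22755.2 mm ≈ 22.76 m.
Near limit Dn = s·(H − f)/(H + s − 2f) = 4540 × (22755.2 − 70) / (22755.2 + 4540 − 2 × 70) = 4540 × 22685.2 / 27155.2 ≈ 3792.7 mm ≈ 3.79 m.

3.79 m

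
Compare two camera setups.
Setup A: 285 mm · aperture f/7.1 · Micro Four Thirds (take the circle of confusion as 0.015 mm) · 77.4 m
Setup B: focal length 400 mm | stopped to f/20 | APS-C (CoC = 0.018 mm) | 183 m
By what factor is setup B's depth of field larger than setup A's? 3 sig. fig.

Setup A: H = 285²/(7.1×0.015) + 285 ≈ 762961.1 mm; DoF = Df − Dn = 86106 − 70293 ≈ 15813 mm.
Setup B: H = 400²/(20×0.018) + 400 ≈ 444844.4 mm; DoF = Df − Dn = 310617 − 129709 ≈ 180908 mm.
Ratio = 180908 / 15813 ≈ 11.4.

11.4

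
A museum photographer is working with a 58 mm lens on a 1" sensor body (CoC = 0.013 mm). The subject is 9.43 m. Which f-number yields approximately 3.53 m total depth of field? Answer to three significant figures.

Write h = H − f = f²/(N·c). The thin-lens limits are Dn = s·h/(h + (s−f)) and Df = s·h/(h − (s−f)), so DoF = Df − Dn = 2·s·(s−f)·h / (h² − (s−f)²).
That is a quadratic in h: DoF·h² − 2·s·(s−f)·h − DoF·(s−f)² = 0 ⇒ h = (s−f)·(s + √(s² + DoF²)) / DoF = 9372 × (9430 + √(9430² + 3530²)) / 3530 = 9372 × (9430 + 10069.1) / 3530 ≈ 51769 mm.
Then N = f²/(c·h) = 58² / (0.013 × 51769) = 3364 / 673.00 ≈ 5.

f/5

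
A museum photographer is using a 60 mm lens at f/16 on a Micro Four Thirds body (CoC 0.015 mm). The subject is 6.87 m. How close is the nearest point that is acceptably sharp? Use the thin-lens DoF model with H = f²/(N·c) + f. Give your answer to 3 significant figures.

Hyperfocal distance H = f²/(N·c) + f = 60²/(16 × 0.015) + 60 = 3600/0.24 + 60 ≈ 15060.0 mm ≈ 15.06 m.
Near limit Dn = s·(H − f)/(H + s − 2f) = 6870 × (15060.0 − 60) / (15060.0 + 6870 − 2 × 60) = 6870 × 15000.0 / 21810.0 ≈ 4724.9 mm ≈ 4.72 m.

4.72 m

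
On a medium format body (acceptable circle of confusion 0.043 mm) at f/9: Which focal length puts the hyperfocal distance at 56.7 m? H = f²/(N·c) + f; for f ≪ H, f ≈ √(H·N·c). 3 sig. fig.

From H = f²/(N·c) + f, with f ≪ H: f ≈ √(H·N·c) = √(56700 × 9 × 0.043) = √21943 ≈ 148.1 mm.
The +f correction barely moves this — solving exactly, f² + N·c·f − N·c·H = 0 ⇒ f = (−N·c + √((N·c)² + 4·N·c·H))/2 = (−0.387 + √87772)/2 ≈ 147.94 mm, so f ≈ 148 mm.

148 mm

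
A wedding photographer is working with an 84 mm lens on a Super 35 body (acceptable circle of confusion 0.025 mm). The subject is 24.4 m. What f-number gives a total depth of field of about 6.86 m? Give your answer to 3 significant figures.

Write h = H − f = f²/(N·c). The thin-lens limits are Dn = s·h/(h + (s−f)) and Df = s·h/(h − (s−f)), so DoF = Df − Dn = 2·s·(s−f)·h / (h² − (s−f)²).
That is a quadratic in h: DoF·h² − 2·s·(s−f)·h − DoF·(s−f)² = 0 ⇒ h = (s−f)·(s + √(s² + DoF²)) / DoF = 24316 × (24400 + √(24400² + 6860²)) / 6860 = 24316 × (24400 + 25346.0) / 6860 ≈ 176330 mm.
Then N = f²/(c·h) = 84² / (0.025 × 176330) = 7056 / 4408.2 ≈ 1.60.

f/1.60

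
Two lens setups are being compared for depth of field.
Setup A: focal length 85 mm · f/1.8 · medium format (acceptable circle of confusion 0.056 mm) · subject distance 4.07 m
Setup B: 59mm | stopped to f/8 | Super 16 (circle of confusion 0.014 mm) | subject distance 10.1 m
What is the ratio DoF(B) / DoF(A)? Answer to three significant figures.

Setup A: H = 85²/(1.8×0.056) + 85 ≈ 71761.6 mm; DoF = Df − Dn = 4309.60 − 3855.64 ≈ 453.96 mm.
Setup B: H = 59²/(8×0.014) + 59 ≈ 31139.4 mm; DoF = Df − Dn = 14920.2 − 7633.8 ≈ 7286.4 mm.
Ratio = 7286.4 / 453.96 ≈ 16.1.

16.1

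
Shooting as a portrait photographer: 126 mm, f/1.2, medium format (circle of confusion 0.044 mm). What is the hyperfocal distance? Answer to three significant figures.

Hyperfocal distance H = f²/(N·c) + f = 126²/(1.2 × 0.044) + 126 = 15876/0.0528 + 126 ≈ 300807.8 mm ≈ 301 m.

301 m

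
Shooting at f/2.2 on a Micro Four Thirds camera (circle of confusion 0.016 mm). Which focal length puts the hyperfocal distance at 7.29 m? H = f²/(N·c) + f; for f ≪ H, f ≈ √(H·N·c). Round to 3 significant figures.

From H = f²/(N·c) + f, with f ≪ H: f ≈ √(H·N·c) = √(7290 × 2.2 × 0.016) = √256.61 ≈ 16.02 mm.
The +f correction barely moves this — solving exactly, f² + N·c·f − N·c·H = 0 ⇒ f = (−N·c + √((N·c)² + 4·N·c·H))/2 = (−0.0352 + √1026.4)/2 ≈ 16.001 mm, so f ≈ 16.0 mm.

16.0 mm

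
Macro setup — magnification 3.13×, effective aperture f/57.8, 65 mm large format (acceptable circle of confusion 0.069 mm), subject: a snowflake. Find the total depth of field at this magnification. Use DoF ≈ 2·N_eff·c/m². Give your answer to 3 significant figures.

At magnification m, DoF ≈ 2·N_eff·c/m² = 2 × 57.8 × 0.069 / 3.13² = 7.976 / 9.797 ≈ 0.814 mm.

0.814 mm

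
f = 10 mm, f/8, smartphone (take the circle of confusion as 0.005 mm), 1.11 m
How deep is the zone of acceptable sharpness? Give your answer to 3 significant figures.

Hyperfocal distance H = f²/(N·c) + f = 10²/(8 × 0.005) + 10 = 100/0.04 + 10 ≈ 2510.0 mm ≈ 2.510 m.
Near limit Dn = s·(H − f)/(H + s − 2f) = 1110 × (2510.0 − 10) / (2510.0 + 1110 − 2 × 10) = 1110 × 2500.0 / 3600.0 ≈ 770.8 mm.
Far limit Df = s·(H − f)/(H − s) = 1110 × (2510.0 − 10) / (2510.0 − 1110) = 1110 × 2500.0 / 1400.0 ≈ 1982.1 mm.
Depth of field = Df − Dn = 1982.1 − 770.8 ≈ 1211.3 mm ≈ 1.21 m.

1.21 m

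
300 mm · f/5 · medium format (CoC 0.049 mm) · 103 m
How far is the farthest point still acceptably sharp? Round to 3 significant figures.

Hyperfocal distance H = f²/(N·c) + f = 300²/(5 × 0.049) + 300 = 90000/0.245 + 300 ≈ 367646.9 mm ≈ 367.6 m.
Far limit Df = s·(H − f)/(H − s) = 103000 × (367646.9 − 300) / (367646.9 − 103000) = 103000 × 367346.9 / 264646.9 ≈ 142971 mm ≈ 143 m.

143 m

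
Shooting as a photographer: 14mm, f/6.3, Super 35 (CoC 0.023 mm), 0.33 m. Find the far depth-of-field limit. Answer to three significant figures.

Hyperfocal distance H = f²/(N·c) + f = 14²/(6.3 × 0.023) + 14 = 196/0.1449 + 14 ≈ 1366.7 mm ≈ 1.367 m.
Far limit Df = s·(H − f)/(H − s) = 330 × (1366.7 − 14) / (1366.7 − 330) = 330 × 1352.7 / 1036.7 ≈ 430.59 mm.

431 mm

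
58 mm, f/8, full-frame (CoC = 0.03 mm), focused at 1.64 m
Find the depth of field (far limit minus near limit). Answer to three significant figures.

Hyperfocal distance H = f²/(N·c) + f = 58²/(8 × 0.03) + 58 = 3364/0.24 + 58 ≈ 14074.7 mm ≈ 14.07 m.
Near limit Dn = s·(H − f)/(H + s − 2f) = 1640 × (14074.7 − 58) / (14074.7 + 1640 − 2 × 58) = 1640 × 14016.7 / 15598.7 ≈ 1473.67 mm.
Far limit Df = s·(H − f)/(H − s) = 1640 × (14074.7 − 58) / (14074.7 − 1640) = 1640 × 14016.7 / 12434.7 ≈ 1848.65 mm.
Depth of field = Df − Dn = 1848.65 − 1473.67 ≈ 374.98 mm.

375 mm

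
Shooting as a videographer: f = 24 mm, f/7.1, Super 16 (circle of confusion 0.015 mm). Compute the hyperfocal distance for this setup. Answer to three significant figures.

5.43 m

Hyperfocal distance H = f²/(N·c) + f = 24²/(7.1 × 0.015) + 24 = 576/0.1065 + 24 ≈ 5432.5 mm ≈ 5.43 m.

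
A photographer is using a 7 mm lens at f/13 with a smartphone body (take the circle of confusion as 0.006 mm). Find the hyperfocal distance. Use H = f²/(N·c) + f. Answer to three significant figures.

0.635 m

Hyperfocal distance H = f²/(N·c) + f = 7²/(13 × 0.006) + 7 = 49/0.078 + 7 ≈ 635.2 mm ≈ 0.635 m.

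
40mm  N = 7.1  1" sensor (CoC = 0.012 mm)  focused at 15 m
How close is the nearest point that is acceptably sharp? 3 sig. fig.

8.35 m

Hyperfocal distance H = f²/(N·c) + f = 40²/(7.1 × 0.012) + 40 = 1600/0.0852 + 40 ≈ 18819.3 mm ≈ 18.82 m.
Near limit Dn = s·(H − f)/(H + s − 2f) = 15000 × (18819.3 − 40) / (18819.3 + 15000 − 2 × 40) = 15000 × 18779.3 / 33739.3 ≈ 8349.0 mm ≈ 8.35 m.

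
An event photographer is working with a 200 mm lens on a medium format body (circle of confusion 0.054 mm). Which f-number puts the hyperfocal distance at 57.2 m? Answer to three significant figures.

Rearrange H = f²/(N·c) + f for N: N = f² / ((H − f)·c).
N = 200² / ((57200 − 200) × 0.054) = 40000 / 3078 ≈ 13.

f/13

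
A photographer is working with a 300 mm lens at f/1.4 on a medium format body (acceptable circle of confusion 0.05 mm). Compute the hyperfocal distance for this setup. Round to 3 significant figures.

Hyperfocal distance H = f²/(N·c) + f = 300²/(1.4 × 0.05) + 300 = 90000/0.07 + 300 ≈ 1286014.3 mm ≈ 1290 m.

1290 m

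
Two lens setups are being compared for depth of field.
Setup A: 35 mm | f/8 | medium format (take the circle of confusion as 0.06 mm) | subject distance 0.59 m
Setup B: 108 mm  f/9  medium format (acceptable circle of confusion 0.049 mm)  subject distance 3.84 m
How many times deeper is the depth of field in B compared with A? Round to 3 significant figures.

4.10

Setup A: H = 35²/(8×0.06) + 35 ≈ 2587.1 mm; DoF = Df − Dn = 753.96 − 484.61 ≈ 269.35 mm.
Setup B: H = 108²/(9×0.049) + 108 ≈ 26557.0 mm; DoF = Df − Dn = 4470.8 − 3365.2 ≈ 1105.6 mm.
Ratio = 1105.6 / 269.35 ≈ 4.10.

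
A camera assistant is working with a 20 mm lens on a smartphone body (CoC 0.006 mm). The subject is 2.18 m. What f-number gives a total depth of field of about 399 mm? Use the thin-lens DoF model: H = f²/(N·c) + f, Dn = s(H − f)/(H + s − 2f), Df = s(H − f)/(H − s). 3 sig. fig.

Write h = H − f = f²/(N·c). The thin-lens limits are Dn = s·h/(h + (s−f)) and Df = s·h/(h − (s−f)), so DoF = Df − Dn = 2·s·(s−f)·h / (h² − (s−f)²).
That is a quadratic in h: DoF·h² − 2·s·(s−f)·h − DoF·(s−f)² = 0 ⇒ h = (s−f)·(s + √(s² + DoF²)) / DoF = 2160 × (2180 + √(2180² + 399²)) / 399 = 2160 × (2180 + 2216.21) / 399 ≈ 23799 mm.
Then N = f²/(c·h) = 20² / (0.006 × 23799) = 400 / 142.79 ≈ 2.80.

f/2.80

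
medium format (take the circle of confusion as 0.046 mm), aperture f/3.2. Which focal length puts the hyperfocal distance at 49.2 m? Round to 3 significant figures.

85.0 mm

From H = f²/(N·c) + f, with f ≪ H: f ≈ √(H·N·c) = √(49200 × 3.2 × 0.046) = √7242.2 ≈ 85.10 mm.
Exact: f² + N·c·f − N·c·H = 0 ⇒ f = (−N·c + √((N·c)² + 4·N·c·H))/2 = (−0.1472 + √28969)/2 ≈ 85.028 mm ≈ 85.0 mm.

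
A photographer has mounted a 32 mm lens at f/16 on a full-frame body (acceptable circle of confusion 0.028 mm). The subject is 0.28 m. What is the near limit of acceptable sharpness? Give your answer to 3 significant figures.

Hyperfocal distance H = f²/(N·c) + f = 32²/(16 × 0.028) + 32 = 1024/0.448 + 32 ≈ 2317.7 mm ≈ 2.318 m.
Near limit Dn = s·(H − f)/(H + s − 2f) = 280 × (2317.7 − 32) / (2317.7 + 280 − 2 × 32) = 280 × 2285.7 / 2533.7 ≈ 252.59 mm.

253 mm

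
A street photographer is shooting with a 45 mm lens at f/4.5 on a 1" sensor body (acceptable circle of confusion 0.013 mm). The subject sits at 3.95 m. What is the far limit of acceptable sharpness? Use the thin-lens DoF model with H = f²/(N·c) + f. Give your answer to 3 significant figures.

Hyperfocal distance H = f²/(N·c) + f = 45²/(4.5 × 0.013) + 45 = 2025/0.0585 + 45 ≈ 34660.4 mm ≈ 34.66 m.
Far limit Df = s·(H − f)/(H − s) = 3950 × (34660.4 − 45) / (34660.4 − 3950) = 3950 × 34615.4 / 30710.4 ≈ 4452.3 mm ≈ 4.45 m.

4.45 m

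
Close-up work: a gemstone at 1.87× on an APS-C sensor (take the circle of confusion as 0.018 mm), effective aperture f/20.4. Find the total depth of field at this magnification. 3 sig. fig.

0.210 mm

At magnification m, DoF ≈ 2·N_eff·c/m² = 2 × 20.4 × 0.018 / 1.87² = 0.7344 / 3.497 ≈ 0.21 mm.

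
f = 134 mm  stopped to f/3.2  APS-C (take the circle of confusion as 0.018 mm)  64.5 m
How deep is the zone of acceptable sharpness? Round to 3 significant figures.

27.8 m

Hyperfocal distance H = f²/(N·c) + f = 134²/(3.2 × 0.018) + 134 = 17956/0.0576 + 134 ≈ 311870.1 mm ≈ 311.9 m.
Near limit Dn = s·(H − f)/(H + s − 2f) = 64500 × (311870.1 − 134) / (311870.1 + 64500 − 2 × 134) = 64500 × 311736.1 / 376102.1 ≈ 53461 mm.
Far limit Df = s·(H − f)/(H − s) = 64500 × (311870.1 − 134) / (311870.1 − 64500) = 64500 × 311736.1 / 247370.1 ≈ 81283 mm.
Depth of field = Df − Dn = 81283 − 53461 ≈ 27822 mm ≈ 27.8 m.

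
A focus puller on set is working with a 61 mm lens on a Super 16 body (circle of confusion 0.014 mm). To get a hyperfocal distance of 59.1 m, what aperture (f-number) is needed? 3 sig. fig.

f/4.50

Rearrange H = f²/(N·c) + f for N: N = f² / ((H − f)·c).
N = 61² / ((59100 − 61) × 0.014) = 3721 / 826.5 ≈ 4.50.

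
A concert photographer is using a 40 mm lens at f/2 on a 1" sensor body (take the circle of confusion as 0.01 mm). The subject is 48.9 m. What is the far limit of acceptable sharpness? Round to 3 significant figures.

Hyperfocal distance H = f²/(N·c) + f = 40²/(2 × 0.01) + 40 = 1600/0.02 + 40 ≈ 80040.0 mm ≈ 80.04 m.
Far limit Df = s·(H − f)/(H − s) = 48900 × (80040.0 − 40) / (80040.0 − 48900) = 48900 × 80000.0 / 31140.0 ≈ 125626 mm ≈ 126 m.

126 m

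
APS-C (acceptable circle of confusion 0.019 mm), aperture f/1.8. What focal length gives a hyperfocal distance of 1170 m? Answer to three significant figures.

From H = f²/(N·c) + f, with f ≪ H: f ≈ √(H·N·c) = √(1170000 × 1.8 × 0.019) = √40014 ≈ 200.0 mm.
The +f correction barely moves this — solving exactly, f² + N·c·f − N·c·H = 0 ⇒ f = (−N·c + √((N·c)² + 4·N·c·H))/2 = (−0.0342 + √160056)/2 ≈ 200.02 mm, so f ≈ 200 mm.

200 mm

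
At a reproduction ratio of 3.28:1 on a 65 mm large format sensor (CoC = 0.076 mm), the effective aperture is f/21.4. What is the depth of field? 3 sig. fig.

0.302 mm

At magnification m, DoF ≈ 2·N_eff·c/m² = 2 × 21.4 × 0.076 / 3.28² = 3.253 / 10.76 ≈ 0.302 mm.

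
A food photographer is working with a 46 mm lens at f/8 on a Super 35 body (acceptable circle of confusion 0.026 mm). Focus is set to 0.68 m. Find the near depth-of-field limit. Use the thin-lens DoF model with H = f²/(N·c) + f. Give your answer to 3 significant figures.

Hyperfocal distance H = f²/(N·c) + f = 46²/(8 × 0.026) + 46 = 2116/0.208 + 46 ≈ 10219.1 mm ≈ 10.22 m.
Near limit Dn = s·(H − f)/(H + s − 2f) = 680 × (10219.1 − 46) / (10219.1 + 680 − 2 × 46) = 680 × 10173.1 / 10807.1 ≈ 640.11 mm ≈ 0.640 m.

0.640 m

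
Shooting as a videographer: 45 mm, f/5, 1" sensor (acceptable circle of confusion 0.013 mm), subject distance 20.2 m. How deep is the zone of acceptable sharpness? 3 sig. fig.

Hyperfocal distance H = f²/(N·c) + f = 45²/(5 × 0.013) + 45 = 2025/0.065 + 45 ≈ 31198.8 mm ≈ 31.20 m.
Near limit Dn = s·(H − f)/(H + s − 2f) = 20200 × (31198.8 − 45) / (31198.8 + 20200 − 2 × 45) = 20200 × 31153.8 / 51308.8 ≈ 12265 mm.
Far limit Df = s·(H − f)/(H − s) = 20200 × (31198.8 − 45) / (31198.8 − 20200) = 20200 × 31153.8 / 10998.8 ≈ 57216 mm.
Depth of field = Df − Dn = 57216 − 12265 ≈ 44951 mm ≈ 45.0 m.

45.0 m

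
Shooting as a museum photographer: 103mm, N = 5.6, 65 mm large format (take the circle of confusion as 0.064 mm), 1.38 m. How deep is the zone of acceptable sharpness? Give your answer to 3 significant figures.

119 mm

Hyperfocal distance H = f²/(N·c) + f = 103²/(5.6 × 0.064) + 103 = 10609/0.3584 + 103 ≈ 29704.0 mm ≈ 29.70 m.
Near limit Dn = s·(H − f)/(H + s − 2f) = 1380 × (29704.0 − 103) / (29704.0 + 1380 − 2 × 103) = 1380 × 29601.0 / 30878.0 ≈ 1322.93 mm.
Far limit Df = s·(H − f)/(H − s) = 1380 × (29704.0 − 103) / (29704.0 − 1380) = 1380 × 29601.0 / 28324.0 ≈ 1442.22 mm.
Depth of field = Df − Dn = 1442.22 − 1322.93 ≈ 119.29 mm.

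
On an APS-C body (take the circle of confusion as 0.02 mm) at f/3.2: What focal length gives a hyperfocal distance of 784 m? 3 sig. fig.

224 mm

From H = f²/(N·c) + f, with f ≪ H: f ≈ √(H·N·c) = √(784000 × 3.2 × 0.02) = √50176 ≈ 224.0 mm.
The +f correction barely moves this — solving exactly, f² + N·c·f − N·c·H = 0 ⇒ f = (−N·c + √((N·c)² + 4·N·c·H))/2 = (−0.064 + √200704)/2 ≈ 223.97 mm, so f ≈ 224 mm.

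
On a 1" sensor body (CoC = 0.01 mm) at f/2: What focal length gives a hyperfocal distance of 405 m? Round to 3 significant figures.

From H = f²/(N·c) + f, with f ≪ H: f ≈ √(H·N·c) = √(405000 × 2 × 0.01) = √8100.0 ≈ 90.00 mm.
The +f correction barely moves this — solving exactly, f² + N·c·f − N·c·H = 0 ⇒ f = (−N·c + √((N·c)² + 4·N·c·H))/2 = (−0.02 + √32400)/2 ≈ 89.990 mm, so f ≈ 90.0 mm.

90.0 mm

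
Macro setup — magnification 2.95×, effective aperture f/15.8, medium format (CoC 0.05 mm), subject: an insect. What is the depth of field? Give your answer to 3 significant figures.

0.182 mm

At magnification m, DoF ≈ 2·N_eff·c/m² = 2 × 15.8 × 0.05 / 2.95² = 1.58 / 8.703 ≈ 0.182 mm.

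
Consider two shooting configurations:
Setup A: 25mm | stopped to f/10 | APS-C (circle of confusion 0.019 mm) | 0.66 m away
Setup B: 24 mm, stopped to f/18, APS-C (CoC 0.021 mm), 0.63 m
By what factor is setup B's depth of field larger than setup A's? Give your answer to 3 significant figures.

2.25

Setup A: H = 25²/(10×0.019) + 25 ≈ 3314.5 mm; DoF = Df − Dn = 817.88 − 553.21 ≈ 264.67 mm.
Setup B: H = 24²/(18×0.021) + 24 ≈ 1547.8 mm; DoF = Df − Dn = 1045.97 − 450.74 ≈ 595.23 mm.
Ratio = 595.23 / 264.67 ≈ 2.25.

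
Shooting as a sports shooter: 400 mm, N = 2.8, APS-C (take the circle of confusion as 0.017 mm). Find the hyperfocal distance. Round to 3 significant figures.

Hyperfocal distance H = f²/(N·c) + f = 400²/(2.8 × 0.017) + 400 = 160000/0.0476 + 400 ≈ 3361744.5 mm ≈ 3360 m.

3360 m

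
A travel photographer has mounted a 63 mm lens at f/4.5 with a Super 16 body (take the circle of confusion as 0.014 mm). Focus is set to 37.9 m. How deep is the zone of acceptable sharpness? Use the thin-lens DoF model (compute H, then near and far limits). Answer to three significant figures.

71.2 m

Hyperfocal distance H = f²/(N·c) + f = 63²/(4.5 × 0.014) + 63 = 3969/0.063 + 63 ≈ 63063.0 mm ≈ 63.06 m.
Near limit Dn = s·(H − f)/(H + s − 2f) = 37900 × (63063.0 − 63) / (63063.0 + 37900 − 2 × 63) = 37900 × 63000.0 / 100837.0 ≈ 23679 mm.
Far limit Df = s·(H − f)/(H − s) = 37900 × (63063.0 − 63) / (63063.0 − 37900) = 37900 × 63000.0 / 25163.0 ≈ 94889 mm.
Depth of field = Df − Dn = 94889 − 23679 ≈ 71210 mm ≈ 71.2 m.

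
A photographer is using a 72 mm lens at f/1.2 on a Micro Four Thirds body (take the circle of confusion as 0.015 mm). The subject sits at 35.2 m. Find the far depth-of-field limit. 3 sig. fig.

40.1 m

Hyperfocal distance H = f²/(N·c) + f = 72²/(1.2 × 0.015) + 72 = 5184/0.018 + 72 ≈ 288072.0 mm ≈ 288.1 m.
Far limit Df = s·(H − f)/(H − s) = 35200 × (288072.0 − 72) / (288072.0 − 35200) = 35200 × 288000.0 / 252872.0 ≈ 40090 mm ≈ 40.1 m.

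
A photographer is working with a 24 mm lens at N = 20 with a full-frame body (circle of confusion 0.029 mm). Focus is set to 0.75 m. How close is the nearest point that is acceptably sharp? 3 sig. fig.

Hyperfocal distance H = f²/(N·c) + f = 24²/(20 × 0.029) + 24 = 576/0.58 + 24 ≈ 1017.1 mm ≈ 1.017 m.
Near limit Dn = s·(H − f)/(H + s − 2f) = 750 × (1017.1 − 24) / (1017.1 + 750 − 2 × 24) = 750 × 993.1 / 1719.1 ≈ 433.27 mm.

433 mm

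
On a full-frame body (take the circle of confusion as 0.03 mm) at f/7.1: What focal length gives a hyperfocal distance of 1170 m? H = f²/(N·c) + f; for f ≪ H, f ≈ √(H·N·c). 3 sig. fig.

499 mm

From H = f²/(N·c) + f, with f ≪ H: f ≈ √(H·N·c) = √(1170000 × 7.1 × 0.03) = √249210 ≈ 499.2 mm.
The +f correction barely moves this — solving exactly, f² + N·c·f − N·c·H = 0 ⇒ f = (−N·c + √((N·c)² + 4·N·c·H))/2 = (−0.213 + √996840)/2 ≈ 499.10 mm, so f ≈ 499 mm.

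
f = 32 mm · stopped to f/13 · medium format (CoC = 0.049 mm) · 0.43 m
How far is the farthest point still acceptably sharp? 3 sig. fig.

0.571 m

Hyperfocal distance H = f²/(N·c) + f = 32²/(13 × 0.049) + 32 = 1024/0.637 + 32 ≈ 1639.5 mm ≈ 1.640 m.
Far limit Df = s·(H − f)/(H − s) = 430 × (1639.5 − 32) / (1639.5 − 430) = 430 × 1607.5 / 1209.5 ≈ 571.49 mm ≈ 0.571 m.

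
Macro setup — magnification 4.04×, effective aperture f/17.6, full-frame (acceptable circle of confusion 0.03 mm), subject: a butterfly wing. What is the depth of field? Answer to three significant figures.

At magnification m, DoF ≈ 2·N_eff·c/m² = 2 × 17.6 × 0.03 / 4.04² = 1.056 / 16.32 ≈ 0.0647 mm.

0.0647 mm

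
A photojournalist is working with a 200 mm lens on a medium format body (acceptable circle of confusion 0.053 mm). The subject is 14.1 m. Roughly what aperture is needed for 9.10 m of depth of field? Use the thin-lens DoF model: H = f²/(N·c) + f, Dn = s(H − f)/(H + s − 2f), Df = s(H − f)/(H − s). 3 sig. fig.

Write h = H − f = f²/(N·c). The thin-lens limits are Dn = s·h/(h + (s−f)) and Df = s·h/(h − (s−f)), so DoF = Df − Dn = 2·s·(s−f)·h / (h² − (s−f)²).
That is a quadratic in h: DoF·h² − 2·s·(s−f)·h − DoF·(s−f)² = 0 ⇒ h = (s−f)·(s + √(s² + DoF²)) / DoF = 13900 × (14100 + √(14100² + 9100²)) / 9100 = 13900 × (14100 + 16781.5) / 9100 ≈ 47171 mm.
Then N = f²/(c·h) = 200² / (0.053 × 47171) = 40000 / 2500.0 ≈ 16.

f/16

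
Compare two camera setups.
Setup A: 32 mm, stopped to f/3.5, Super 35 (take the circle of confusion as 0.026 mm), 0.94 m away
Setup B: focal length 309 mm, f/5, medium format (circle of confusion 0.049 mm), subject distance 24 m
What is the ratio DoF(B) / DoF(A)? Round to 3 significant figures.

Setup A: H = 32²/(3.5×0.026) + 32 ≈ 11284.7 mm; DoF = Df − Dn = 1022.51 − 869.81 ≈ 152.70 mm.
Setup B: H = 309²/(5×0.049) + 309 ≈ 390027.4 mm; DoF = Df − Dn = 25553.4 − 22624.6 ≈ 2928.8 mm.
Ratio = 2928.8 / 152.70 ≈ 19.2.

19.2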